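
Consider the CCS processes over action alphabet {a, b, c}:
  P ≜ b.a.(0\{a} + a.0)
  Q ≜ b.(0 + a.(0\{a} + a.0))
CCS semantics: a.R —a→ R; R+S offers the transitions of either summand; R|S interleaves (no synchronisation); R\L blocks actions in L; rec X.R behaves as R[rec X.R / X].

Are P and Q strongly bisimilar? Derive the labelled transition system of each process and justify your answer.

LTS(P): 4 reachable states
  p0 = b.a.(0\{a} + a.0) ⊢ --b--▸ p1
  p1 = a.(0\{a} + a.0) ⊢ --a--▸ p2
  p2 = 0\{a} + a.0 ⊢ --a--▸ p3
  p3 = 0 ⊢ ·
LTS(Q): 4 reachable states
  q0 = b.(0 + a.(0\{a} + a.0)) ⊢ --b--▸ q1
  q1 = 0 + a.(0\{a} + a.0) ⊢ --a--▸ q2
  q2 = 0\{a} + a.0 ⊢ --a--▸ q3
  q3 = 0 ⊢ ·
Coarsest stable partition (strong bisimilarity classes):
  B0 = {p0, q0}
  B1 = {p1, q1}
  B2 = {p2, q2}
  B3 = {p3, q3}
p0 ∈ B0, q0 ∈ B0 → same block

P ~ Q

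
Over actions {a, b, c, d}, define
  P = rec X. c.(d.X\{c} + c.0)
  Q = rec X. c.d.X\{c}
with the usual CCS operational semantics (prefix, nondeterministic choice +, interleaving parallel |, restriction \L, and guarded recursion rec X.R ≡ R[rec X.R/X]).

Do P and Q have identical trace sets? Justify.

NO — witness ⟨cc⟩

P's transition system — 4 states:
  s0 = rec X. c.(d.X\{c} + c.0) ⊢ -c-> s1
  s1 = d.(rec X. c.(d.X\{c} + c.0))\{c} + c.0 ⊢ -c-> s2, -d-> s3
  s2 = 0 ⊢ stopped
  s3 = (rec X. c.(d.X\{c} + c.0))\{c} ⊢ stopped
Q's transition system — 3 states:
  t0 = rec X. c.d.X\{c} ⊢ -c-> t1
  t1 = d.(rec X. c.d.X\{c})\{c} ⊢ -d-> t2
  t2 = (rec X. c.d.X\{c})\{c} ⊢ stopped
Trace ⟨cc⟩ through P, begin at {s0}:
  after c @ step 1: {s1}
  after c @ step 2: {s2}
  ✓ P
Trace ⟨cc⟩ through Q, begin at {t0}:
  after c @ step 1: {t1}
  after c @ step 2: ∅  — Q cannot continue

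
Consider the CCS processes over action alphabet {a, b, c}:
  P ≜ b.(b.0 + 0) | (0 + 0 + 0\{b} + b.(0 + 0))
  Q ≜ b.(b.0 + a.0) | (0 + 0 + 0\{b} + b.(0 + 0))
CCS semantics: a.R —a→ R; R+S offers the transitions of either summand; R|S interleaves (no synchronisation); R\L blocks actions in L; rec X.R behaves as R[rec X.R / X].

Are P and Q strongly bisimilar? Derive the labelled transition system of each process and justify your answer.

Reachable graph of P (6 states):
  p0 = b.(b.0 + 0) | (0 + 0 + 0\{b} + b.(0 + 0)) → =b=> p1, =b=> p2
  p1 = (b.0 + 0) | (0 + 0 + 0\{b} + b.(0 + 0)) → =b=> p3, =b=> p4
  p2 = b.(b.0 + 0) | (0 + 0) → =b=> p3
  p3 = (b.0 + 0) | (0 + 0) → =b=> p5
  p4 = 0 | (0 + 0 + 0\{b} + b.(0 + 0)) → =b=> p5
  p5 = 0 | (0 + 0) → ·
Reachable graph of Q (6 states):
  q0 = b.(b.0 + a.0) | (0 + 0 + 0\{b} + b.(0 + 0)) → =b=> q1, =b=> q2
  q1 = (b.0 + a.0) | (0 + 0 + 0\{b} + b.(0 + 0)) → =a=> q3, =b=> q3, =b=> q4
  q2 = b.(b.0 + a.0) | (0 + 0) → =b=> q4
  q3 = 0 | (0 + 0 + 0\{b} + b.(0 + 0)) → =b=> q5
  q4 = (b.0 + a.0) | (0 + 0) → =a=> q5, =b=> q5
  q5 = 0 | (0 + 0) → ·
Coarsest stable partition (strong bisimilarity classes):
  B0 = {p0}
  B1 = {p1, p2}
  B2 = {p3, p4, q3}
  B3 = {p5, q5}
  B4 = {q0}
  B5 = {q1}
  B6 = {q4}
  B7 = {q2}
p0 ∈ B0, q0 ∈ B4 → different blocks

NO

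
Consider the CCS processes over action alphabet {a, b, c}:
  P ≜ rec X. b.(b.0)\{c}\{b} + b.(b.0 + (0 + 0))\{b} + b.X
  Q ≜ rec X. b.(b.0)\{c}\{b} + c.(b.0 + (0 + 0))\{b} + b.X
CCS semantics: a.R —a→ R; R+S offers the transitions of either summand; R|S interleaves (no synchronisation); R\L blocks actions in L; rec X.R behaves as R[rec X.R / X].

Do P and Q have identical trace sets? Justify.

Reachable graph of P (3 states):
  m0 = rec X. b.(b.0)\{c}\{b} + b.(b.0 + (0 + 0))\{b} + b.X :: =b=> m0, =b=> m1, =b=> m2
  m1 = (b.0 + (0 + 0))\{b} :: (no moves)
  m2 = (b.0)\{c}\{b} :: (no moves)
Reachable graph of Q (3 states):
  n0 = rec X. b.(b.0)\{c}\{b} + c.(b.0 + (0 + 0))\{b} + b.X :: =b=> n0, =b=> n1, =c=> n2
  n1 = (b.0)\{c}\{b} :: (no moves)
  n2 = (b.0 + (0 + 0))\{b} :: (no moves)
Executing c from Q (initial set {n0}):
  [1] c ⇒ {n2}
  Q completes σ.
Executing c from P (initial set {m0}):
  [1] c ⇒ ∅  — P cannot continue

traces(P) ≠ traces(Q) — witness ⟨c⟩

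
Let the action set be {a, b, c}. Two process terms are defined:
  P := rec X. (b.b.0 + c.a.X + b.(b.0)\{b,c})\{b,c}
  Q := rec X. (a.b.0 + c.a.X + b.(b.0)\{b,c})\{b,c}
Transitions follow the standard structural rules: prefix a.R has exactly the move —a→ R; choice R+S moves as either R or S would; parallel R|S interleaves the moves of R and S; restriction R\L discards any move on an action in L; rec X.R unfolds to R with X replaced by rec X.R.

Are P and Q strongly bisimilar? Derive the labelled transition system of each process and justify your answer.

not bisimilar

Reachable graph of P (1 states):
  m0 = rec X. (b.b.0 + c.a.X + b.(b.0)\{b,c})\{b,c} has moves ·
Reachable graph of Q (2 states):
  n0 = rec X. (a.b.0 + c.a.X + b.(b.0)\{b,c})\{b,c} has moves ··a··> n1
  n1 = (b.0)\{b,c} has moves ·
Coarsest stable partition (strong bisimilarity classes):
  B0 = {m0, n1}
  B1 = {n0}
m0 ∈ B0, n0 ∈ B1 → different blocks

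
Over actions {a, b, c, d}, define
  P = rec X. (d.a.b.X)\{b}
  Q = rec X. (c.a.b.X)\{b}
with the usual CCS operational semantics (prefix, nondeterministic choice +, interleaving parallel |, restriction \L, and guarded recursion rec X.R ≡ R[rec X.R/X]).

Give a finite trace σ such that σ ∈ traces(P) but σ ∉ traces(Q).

LTS(P): 3 reachable states
  s0 = rec X. (d.a.b.X)\{b} → =d=> s1
  s1 = (a.b.(rec X. (d.a.b.X)\{b}))\{b} → =a=> s2
  s2 = (b.(rec X. (d.a.b.X)\{b}))\{b} → ·
LTS(Q): 3 reachable states
  t0 = rec X. (c.a.b.X)\{b} → =c=> t1
  t1 = (a.b.(rec X. (c.a.b.X)\{b}))\{b} → =a=> t2
  t2 = (b.(rec X. (c.a.b.X)\{b}))\{b} → ·
Run σ = ⟨d⟩ on P: start {s0}
  after d @ step 1: {s1}
  ✓ P
Run σ = ⟨d⟩ on Q: start {t0}
  after d @ step 1: no successor for Q

d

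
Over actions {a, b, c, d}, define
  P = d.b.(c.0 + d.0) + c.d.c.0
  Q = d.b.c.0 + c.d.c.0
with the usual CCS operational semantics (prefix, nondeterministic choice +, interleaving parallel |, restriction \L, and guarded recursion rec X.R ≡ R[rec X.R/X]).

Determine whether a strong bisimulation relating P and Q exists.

P ≁ Q

LTS(P): 6 reachable states
  p0 = d.b.(c.0 + d.0) + c.d.c.0 has moves ··c··> p1, ··d··> p2
  p1 = d.c.0 has moves ··d··> p3
  p2 = b.(c.0 + d.0) has moves ··b··> p4
  p3 = c.0 has moves ··c··> p5
  p4 = c.0 + d.0 has moves ··c··> p5, ··d··> p5
  p5 = 0 has moves stopped
LTS(Q): 5 reachable states
  q0 = d.b.c.0 + c.d.c.0 has moves ··c··> q1, ··d··> q2
  q1 = d.c.0 has moves ··d··> q3
  q2 = b.c.0 has moves ··b··> q3
  q3 = c.0 has moves ··c··> q4
  q4 = 0 has moves stopped
Partition-refinement fixed point:
  B0 = {p0}
  B1 = {p2}
  B2 = {p4}
  B3 = {p5, q4}
  B4 = {p1, q1}
  B5 = {p3, q3}
  B6 = {q0}
  B7 = {q2}
p0 ∈ B0, q0 ∈ B6 → different blocks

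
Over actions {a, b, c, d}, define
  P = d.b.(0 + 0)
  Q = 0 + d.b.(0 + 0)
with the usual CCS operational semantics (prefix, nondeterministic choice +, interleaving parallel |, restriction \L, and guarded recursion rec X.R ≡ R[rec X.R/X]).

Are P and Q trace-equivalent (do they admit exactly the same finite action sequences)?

Reachable graph of P (3 states):
  m0 = d.b.(0 + 0) has moves --d--▸ m1
  m1 = b.(0 + 0) has moves --b--▸ m2
  m2 = 0 + 0 has moves stopped
Reachable graph of Q (3 states):
  n0 = 0 + d.b.(0 + 0) has moves --d--▸ n1
  n1 = b.(0 + 0) has moves --b--▸ n2
  n2 = 0 + 0 has moves stopped
Coarsest stable partition (strong bisimilarity classes):
  B0 = {m0, n0}
  B1 = {m1, n1}
  B2 = {m2, n2}
m0 ∈ B0, n0 ∈ B0 → same block
Bisimilar ⇒ trace-equivalent.

YES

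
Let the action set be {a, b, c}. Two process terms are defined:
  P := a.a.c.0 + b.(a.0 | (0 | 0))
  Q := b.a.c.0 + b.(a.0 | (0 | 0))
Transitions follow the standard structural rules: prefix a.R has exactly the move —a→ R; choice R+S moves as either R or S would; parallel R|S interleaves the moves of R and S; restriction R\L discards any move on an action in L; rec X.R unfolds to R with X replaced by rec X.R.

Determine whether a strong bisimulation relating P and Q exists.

P's transition system — 6 states:
  s0 = a.a.c.0 + b.(a.0 | (0 | 0)) ⊢ =a=> s1, =b=> s2
  s1 = a.c.0 ⊢ =a=> s3
  s2 = a.0 | (0 | 0) ⊢ =a=> s4
  s3 = c.0 ⊢ =c=> s5
  s4 = 0 | (0 | 0) ⊢ deadlocked
  s5 = 0 ⊢ deadlocked
Q's transition system — 6 states:
  t0 = b.a.c.0 + b.(a.0 | (0 | 0)) ⊢ =b=> t1, =b=> t2
  t1 = a.0 | (0 | 0) ⊢ =a=> t3
  t2 = a.c.0 ⊢ =a=> t4
  t3 = 0 | (0 | 0) ⊢ deadlocked
  t4 = c.0 ⊢ =c=> t5
  t5 = 0 ⊢ deadlocked
Partition-refinement fixed point:
  B0 = {s0}
  B1 = {s1, t2}
  B2 = {s3, t4}
  B3 = {s4, s5, t3, t5}
  B4 = {s2, t1}
  B5 = {t0}
s0 ∈ B0, t0 ∈ B5 → different blocks

NO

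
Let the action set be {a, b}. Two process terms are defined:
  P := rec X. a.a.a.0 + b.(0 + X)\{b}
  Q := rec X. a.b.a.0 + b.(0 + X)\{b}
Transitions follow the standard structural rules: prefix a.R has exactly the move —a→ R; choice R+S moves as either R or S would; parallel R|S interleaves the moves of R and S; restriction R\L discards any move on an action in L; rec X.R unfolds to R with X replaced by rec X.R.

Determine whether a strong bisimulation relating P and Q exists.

P ≁ Q

LTS(P): 8 reachable states
  s0 = rec X. a.a.a.0 + b.(0 + X)\{b} has moves =a=> s1, =b=> s2
  s1 = a.a.0 has moves =a=> s3
  s2 = (0 + (rec X. a.a.a.0 + b.(0 + X)\{b}))\{b} has moves =a=> s4
  s3 = a.0 has moves =a=> s5
  s4 = (a.a.0)\{b} has moves =a=> s6
  s5 = 0 has moves stopped
  s6 = (a.0)\{b} has moves =a=> s7
  s7 = 0\{b} has moves stopped
LTS(Q): 6 reachable states
  t0 = rec X. a.b.a.0 + b.(0 + X)\{b} has moves =a=> t1, =b=> t2
  t1 = b.a.0 has moves =b=> t3
  t2 = (0 + (rec X. a.b.a.0 + b.(0 + X)\{b}))\{b} has moves =a=> t4
  t3 = a.0 has moves =a=> t5
  t4 = (b.a.0)\{b} has moves stopped
  t5 = 0 has moves stopped
Partition-refinement fixed point:
  B0 = {s0}
  B1 = {s1, s4}
  B2 = {s3, s6, t2, t3}
  B3 = {s5, s7, t4, t5}
  B4 = {s2}
  B5 = {t0}
  B6 = {t1}
s0 ∈ B0, t0 ∈ B5 → different blocks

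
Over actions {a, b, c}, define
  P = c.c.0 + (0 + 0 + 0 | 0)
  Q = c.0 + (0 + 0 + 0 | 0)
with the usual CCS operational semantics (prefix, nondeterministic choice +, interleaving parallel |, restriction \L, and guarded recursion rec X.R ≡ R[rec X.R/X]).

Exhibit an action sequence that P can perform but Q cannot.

P's transition system — 3 states:
  p0 = c.c.0 + (0 + 0 + 0 | 0) ⊢ =c=> p1
  p1 = c.0 ⊢ =c=> p2
  p2 = 0 ⊢ ∅
Q's transition system — 2 states:
  q0 = c.0 + (0 + 0 + 0 | 0) ⊢ =c=> q1
  q1 = 0 ⊢ ∅
Trace ⟨cc⟩ through P, begin at {p0}:
  after c @ step 1: {p1}
  after c @ step 2: {p2}
  P completes σ.
Trace ⟨cc⟩ through Q, begin at {q0}:
  after c @ step 1: {q1}
  after c @ step 2: ∅ (Q stuck)

cc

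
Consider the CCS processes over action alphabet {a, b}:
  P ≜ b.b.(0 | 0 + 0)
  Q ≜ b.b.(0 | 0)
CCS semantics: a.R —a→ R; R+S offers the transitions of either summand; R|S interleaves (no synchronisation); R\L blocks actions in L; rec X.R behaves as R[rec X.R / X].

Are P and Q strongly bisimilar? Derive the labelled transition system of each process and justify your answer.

P's transition system — 3 states:
  u0 = b.b.(0 | 0 + 0) | -b-> u1
  u1 = b.(0 | 0 + 0) | -b-> u2
  u2 = 0 | 0 + 0 | deadlocked
Q's transition system — 3 states:
  v0 = b.b.(0 | 0) | -b-> v1
  v1 = b.(0 | 0) | -b-> v2
  v2 = 0 | 0 | deadlocked
Coarsest stable partition (strong bisimilarity classes):
  B0 = {u0, v0}
  B1 = {u1, v1}
  B2 = {u2, v2}
u0 ∈ B0, v0 ∈ B0 → same block

bisimilar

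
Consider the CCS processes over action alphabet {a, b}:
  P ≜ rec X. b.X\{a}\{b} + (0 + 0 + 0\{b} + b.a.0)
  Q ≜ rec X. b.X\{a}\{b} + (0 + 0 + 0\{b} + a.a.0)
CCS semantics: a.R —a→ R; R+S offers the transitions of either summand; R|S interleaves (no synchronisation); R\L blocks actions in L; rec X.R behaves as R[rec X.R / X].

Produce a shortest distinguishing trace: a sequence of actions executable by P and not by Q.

Reachable graph of P (4 states):
  u0 = rec X. b.X\{a}\{b} + (0 + 0 + 0\{b} + b.a.0) has moves =b=> u1, =b=> u2
  u1 = (rec X. b.X\{a}\{b} + (0 + 0 + 0\{b} + b.a.0))\{a}\{b} has moves stopped
  u2 = a.0 has moves =a=> u3
  u3 = 0 has moves stopped
Reachable graph of Q (4 states):
  v0 = rec X. b.X\{a}\{b} + (0 + 0 + 0\{b} + a.a.0) has moves =a=> v1, =b=> v2
  v1 = a.0 has moves =a=> v3
  v2 = (rec X. b.X\{a}\{b} + (0 + 0 + 0\{b} + a.a.0))\{a}\{b} has moves stopped
  v3 = 0 has moves stopped
Executing ba from P (initial set {u0}):
  step 1 (b): {u1, u2}
  step 2 (a): {u3}
  P completes σ.
Executing ba from Q (initial set {v0}):
  step 1 (b): {v2}
  step 2 (a): ∅ (Q stuck)

ba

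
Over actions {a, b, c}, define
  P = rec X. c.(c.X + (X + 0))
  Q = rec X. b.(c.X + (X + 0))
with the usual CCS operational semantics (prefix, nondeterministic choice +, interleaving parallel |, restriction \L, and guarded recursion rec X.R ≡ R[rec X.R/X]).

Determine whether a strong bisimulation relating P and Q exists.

not bisimilar

P's transition system — 2 states:
  s0 = rec X. c.(c.X + (X + 0)) | ··c··> s1
  s1 = c.(rec X. c.(c.X + (X + 0))) + ((rec X. c.(c.X + (X + 0))) + 0) | ··c··> s0, ··c··> s1
Q's transition system — 2 states:
  t0 = rec X. b.(c.X + (X + 0)) | ··b··> t1
  t1 = c.(rec X. b.(c.X + (X + 0))) + ((rec X. b.(c.X + (X + 0))) + 0) | ··b··> t1, ··c··> t0
Partition-refinement fixed point:
  B0 = {s0, s1}
  B1 = {t0}
  B2 = {t1}
s0 ∈ B0, t0 ∈ B1 → different blocks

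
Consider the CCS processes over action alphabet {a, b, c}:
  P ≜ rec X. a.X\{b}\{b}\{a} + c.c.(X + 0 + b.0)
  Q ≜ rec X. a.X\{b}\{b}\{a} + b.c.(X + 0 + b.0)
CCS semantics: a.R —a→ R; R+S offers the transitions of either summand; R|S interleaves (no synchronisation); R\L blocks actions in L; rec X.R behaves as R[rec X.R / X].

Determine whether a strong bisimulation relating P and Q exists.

Reachable graph of P (7 states):
  p0 = rec X. a.X\{b}\{b}\{a} + c.c.(X + 0 + b.0) | -a-> p1, -c-> p2
  p1 = (rec X. a.X\{b}\{b}\{a} + c.c.(X + 0 + b.0))\{b}\{b}\{a} | -c-> p3
  p2 = c.((rec X. a.X\{b}\{b}\{a} + c.c.(X + 0 + b.0)) + 0 + b.0) | -c-> p4
  p3 = (c.((rec X. a.X\{b}\{b}\{a} + c.c.(X + 0 + b.0)) + 0 + b.0))\{b}\{b}\{a} | -c-> p5
  p4 = (rec X. a.X\{b}\{b}\{a} + c.c.(X + 0 + b.0)) + 0 + b.0 | -a-> p1, -b-> p6, -c-> p2
  p5 = ((rec X. a.X\{b}\{b}\{a} + c.c.(X + 0 + b.0)) + 0 + b.0)\{b}\{b}\{a} | -c-> p3
  p6 = 0 | stopped
Reachable graph of Q (5 states):
  q0 = rec X. a.X\{b}\{b}\{a} + b.c.(X + 0 + b.0) | -a-> q1, -b-> q2
  q1 = (rec X. a.X\{b}\{b}\{a} + b.c.(X + 0 + b.0))\{b}\{b}\{a} | stopped
  q2 = c.((rec X. a.X\{b}\{b}\{a} + b.c.(X + 0 + b.0)) + 0 + b.0) | -c-> q3
  q3 = (rec X. a.X\{b}\{b}\{a} + b.c.(X + 0 + b.0)) + 0 + b.0 | -a-> q1, -b-> q2, -b-> q4
  q4 = 0 | stopped
Bisimilarity quotient blocks:
  B0 = {p0}
  B1 = {p2}
  B2 = {p4}
  B3 = {p6, q1, q4}
  B4 = {p1, p3, p5}
  B5 = {q0}
  B6 = {q2}
  B7 = {q3}
p0 ∈ B0, q0 ∈ B5 → different blocks

P ≁ Q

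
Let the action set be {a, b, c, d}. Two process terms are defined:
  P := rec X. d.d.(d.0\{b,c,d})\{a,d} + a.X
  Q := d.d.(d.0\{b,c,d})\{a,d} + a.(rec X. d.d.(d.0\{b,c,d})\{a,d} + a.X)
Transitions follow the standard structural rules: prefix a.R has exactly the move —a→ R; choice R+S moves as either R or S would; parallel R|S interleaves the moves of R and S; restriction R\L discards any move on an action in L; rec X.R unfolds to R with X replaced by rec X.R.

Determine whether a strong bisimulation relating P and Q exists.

Reachable graph of P (3 states):
  s0 = rec X. d.d.(d.0\{b,c,d})\{a,d} + a.X | --a--▸ s0, --d--▸ s1
  s1 = d.(d.0\{b,c,d})\{a,d} | --d--▸ s2
  s2 = (d.0\{b,c,d})\{a,d} | ·
Reachable graph of Q (4 states):
  t0 = d.d.(d.0\{b,c,d})\{a,d} + a.(rec X. d.d.(d.0\{b,c,d})\{a,d} + a.X) | --a--▸ t1, --d--▸ t2
  t1 = rec X. d.d.(d.0\{b,c,d})\{a,d} + a.X | --a--▸ t1, --d--▸ t2
  t2 = d.(d.0\{b,c,d})\{a,d} | --d--▸ t3
  t3 = (d.0\{b,c,d})\{a,d} | ·
Partition-refinement fixed point:
  B0 = {s0, t0, t1}
  B1 = {s1, t2}
  B2 = {s2, t3}
s0 ∈ B0, t0 ∈ B0 → same block

bisimilar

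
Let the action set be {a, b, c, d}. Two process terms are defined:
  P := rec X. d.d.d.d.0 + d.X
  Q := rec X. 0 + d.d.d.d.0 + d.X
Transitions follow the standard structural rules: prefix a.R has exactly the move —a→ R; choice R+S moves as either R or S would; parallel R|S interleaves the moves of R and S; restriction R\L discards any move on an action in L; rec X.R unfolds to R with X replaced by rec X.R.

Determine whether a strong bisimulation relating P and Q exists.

bisimilar

LTS(P): 5 reachable states
  m0 = rec X. d.d.d.d.0 + d.X :: —d→ m0, —d→ m1
  m1 = d.d.d.0 :: —d→ m2
  m2 = d.d.0 :: —d→ m3
  m3 = d.0 :: —d→ m4
  m4 = 0 :: ·
LTS(Q): 5 reachable states
  n0 = rec X. 0 + d.d.d.d.0 + d.X :: —d→ n0, —d→ n1
  n1 = d.d.d.0 :: —d→ n2
  n2 = d.d.0 :: —d→ n3
  n3 = d.0 :: —d→ n4
  n4 = 0 :: ·
Partition-refinement fixed point:
  B0 = {m0, n0}
  B1 = {m1, n1}
  B2 = {m2, n2}
  B3 = {m3, n3}
  B4 = {m4, n4}
m0 ∈ B0, n0 ∈ B0 → same block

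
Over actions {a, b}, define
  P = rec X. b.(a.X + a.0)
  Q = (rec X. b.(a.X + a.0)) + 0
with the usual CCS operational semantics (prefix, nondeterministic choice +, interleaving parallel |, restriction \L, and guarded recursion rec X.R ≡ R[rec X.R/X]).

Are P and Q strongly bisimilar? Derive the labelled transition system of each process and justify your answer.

P's transition system — 3 states:
  m0 = rec X. b.(a.X + a.0) → —b→ m1
  m1 = a.(rec X. b.(a.X + a.0)) + a.0 → —a→ m0, —a→ m2
  m2 = 0 → (no moves)
Q's transition system — 4 states:
  n0 = (rec X. b.(a.X + a.0)) + 0 → —b→ n1
  n1 = a.(rec X. b.(a.X + a.0)) + a.0 → —a→ n2, —a→ n3
  n2 = 0 → (no moves)
  n3 = rec X. b.(a.X + a.0) → —b→ n1
Bisimilarity quotient blocks:
  B0 = {m0, n0, n3}
  B1 = {m1, n1}
  B2 = {m2, n2}
m0 ∈ B0, n0 ∈ B0 → same block

bisimilar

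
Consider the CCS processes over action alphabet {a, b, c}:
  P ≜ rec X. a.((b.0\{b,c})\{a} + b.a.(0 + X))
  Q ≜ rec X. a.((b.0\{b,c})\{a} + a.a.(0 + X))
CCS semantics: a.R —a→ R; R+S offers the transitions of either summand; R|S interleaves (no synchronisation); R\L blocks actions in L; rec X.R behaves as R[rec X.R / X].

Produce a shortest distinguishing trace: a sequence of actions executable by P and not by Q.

Reachable graph of P (5 states):
  u0 = rec X. a.((b.0\{b,c})\{a} + b.a.(0 + X)) :: ··a··> u1
  u1 = (b.0\{b,c})\{a} + b.a.(0 + (rec X. a.((b.0\{b,c})\{a} + b.a.(0 + X)))) :: ··b··> u2, ··b··> u3
  u2 = 0\{b,c}\{a} :: (no moves)
  u3 = a.(0 + (rec X. a.((b.0\{b,c})\{a} + b.a.(0 + X)))) :: ··a··> u4
  u4 = 0 + (rec X. a.((b.0\{b,c})\{a} + b.a.(0 + X))) :: ··a··> u1
Reachable graph of Q (5 states):
  v0 = rec X. a.((b.0\{b,c})\{a} + a.a.(0 + X)) :: ··a··> v1
  v1 = (b.0\{b,c})\{a} + a.a.(0 + (rec X. a.((b.0\{b,c})\{a} + a.a.(0 + X)))) :: ··a··> v2, ··b··> v3
  v2 = a.(0 + (rec X. a.((b.0\{b,c})\{a} + a.a.(0 + X)))) :: ··a··> v4
  v3 = 0\{b,c}\{a} :: (no moves)
  v4 = 0 + (rec X. a.((b.0\{b,c})\{a} + a.a.(0 + X))) :: ··a··> v1
Executing aba from P (initial set {u0}):
  step 1 (a): {u1}
  step 2 (b): {u2, u3}
  step 3 (a): {u4}
  — P admits the full trace.
Executing aba from Q (initial set {v0}):
  step 1 (a): {v1}
  step 2 (b): {v3}
  step 3 (a): no successor for Q

aba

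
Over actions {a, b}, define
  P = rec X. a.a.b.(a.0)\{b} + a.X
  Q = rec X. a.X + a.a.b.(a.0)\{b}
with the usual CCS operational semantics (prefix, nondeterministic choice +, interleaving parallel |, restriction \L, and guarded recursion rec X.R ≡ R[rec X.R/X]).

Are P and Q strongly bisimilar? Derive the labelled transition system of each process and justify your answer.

LTS(P): 5 reachable states
  p0 = rec X. a.a.b.(a.0)\{b} + a.X ⊢ -a-> p0, -a-> p1
  p1 = a.b.(a.0)\{b} ⊢ -a-> p2
  p2 = b.(a.0)\{b} ⊢ -b-> p3
  p3 = (a.0)\{b} ⊢ -a-> p4
  p4 = 0\{b} ⊢ deadlocked
LTS(Q): 5 reachable states
  q0 = rec X. a.X + a.a.b.(a.0)\{b} ⊢ -a-> q0, -a-> q1
  q1 = a.b.(a.0)\{b} ⊢ -a-> q2
  q2 = b.(a.0)\{b} ⊢ -b-> q3
  q3 = (a.0)\{b} ⊢ -a-> q4
  q4 = 0\{b} ⊢ deadlocked
Bisimilarity quotient blocks:
  B0 = {p0, q0}
  B1 = {p1, q1}
  B2 = {p2, q2}
  B3 = {p3, q3}
  B4 = {p4, q4}
p0 ∈ B0, q0 ∈ B0 → same block

P ~ Q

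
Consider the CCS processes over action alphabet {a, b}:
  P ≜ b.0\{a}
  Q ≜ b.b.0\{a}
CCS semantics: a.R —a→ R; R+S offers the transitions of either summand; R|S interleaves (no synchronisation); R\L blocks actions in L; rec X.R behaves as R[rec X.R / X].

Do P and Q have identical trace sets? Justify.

traces(P) ≠ traces(Q) — witness ⟨bb⟩

LTS(P): 2 reachable states
  s0 = b.0\{a} :: -b-> s1
  s1 = 0\{a} :: ·
LTS(Q): 3 reachable states
  t0 = b.b.0\{a} :: -b-> t1
  t1 = b.0\{a} :: -b-> t2
  t2 = 0\{a} :: ·
Executing bb from Q (initial set {t0}):
  step 1 (b): {t1}
  step 2 (b): {t2}
  Q completes σ.
Executing bb from P (initial set {s0}):
  step 1 (b): {s1}
  step 2 (b): ∅ (P stuck)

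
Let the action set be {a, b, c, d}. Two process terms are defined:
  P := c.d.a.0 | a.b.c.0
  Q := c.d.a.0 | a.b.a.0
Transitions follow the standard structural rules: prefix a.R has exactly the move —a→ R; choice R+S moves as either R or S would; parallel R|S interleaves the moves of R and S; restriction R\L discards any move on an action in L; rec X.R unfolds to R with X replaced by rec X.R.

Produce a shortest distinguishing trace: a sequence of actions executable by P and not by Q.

P's transition system — 16 states:
  u0 = c.d.a.0 | a.b.c.0 → =a=> u1, =c=> u2
  u1 = c.d.a.0 | b.c.0 → =b=> u3, =c=> u4
  u2 = d.a.0 | a.b.c.0 → =a=> u4, =d=> u5
  u3 = c.d.a.0 | c.0 → =c=> u6, =c=> u7
  u4 = d.a.0 | b.c.0 → =b=> u7, =d=> u8
  u5 = a.0 | a.b.c.0 → =a=> u8, =a=> u9
  u6 = c.d.a.0 | 0 → =c=> u10
  u7 = d.a.0 | c.0 → =c=> u10, =d=> u11
  u8 = a.0 | b.c.0 → =a=> u12, =b=> u11
  u9 = 0 | a.b.c.0 → =a=> u12
  u10 = d.a.0 | 0 → =d=> u13
  u11 = a.0 | c.0 → =a=> u14, =c=> u13
  u12 = 0 | b.c.0 → =b=> u14
  u13 = a.0 | 0 → =a=> u15
  u14 = 0 | c.0 → =c=> u15
  u15 = 0 | 0 → (no moves)
Q's transition system — 16 states:
  v0 = c.d.a.0 | a.b.a.0 → =a=> v1, =c=> v2
  v1 = c.d.a.0 | b.a.0 → =b=> v3, =c=> v4
  v2 = d.a.0 | a.b.a.0 → =a=> v4, =d=> v5
  v3 = c.d.a.0 | a.0 → =a=> v6, =c=> v7
  v4 = d.a.0 | b.a.0 → =b=> v7, =d=> v8
  v5 = a.0 | a.b.a.0 → =a=> v8, =a=> v9
  v6 = c.d.a.0 | 0 → =c=> v10
  v7 = d.a.0 | a.0 → =a=> v10, =d=> v11
  v8 = a.0 | b.a.0 → =a=> v12, =b=> v11
  v9 = 0 | a.b.a.0 → =a=> v12
  v10 = d.a.0 | 0 → =d=> v13
  v11 = a.0 | a.0 → =a=> v13, =a=> v14
  v12 = 0 | b.a.0 → =b=> v14
  v13 = a.0 | 0 → =a=> v15
  v14 = 0 | a.0 → =a=> v15
  v15 = 0 | 0 → (no moves)
Trace ⟨abcc⟩ through P, begin at {u0}:
  [1] a ⇒ {u1}
  [2] b ⇒ {u3}
  [3] c ⇒ {u6, u7}
  [4] c ⇒ {u10}
  — P admits the full trace.
Trace ⟨abcc⟩ through Q, begin at {v0}:
  [1] a ⇒ {v1}
  [2] b ⇒ {v3}
  [3] c ⇒ {v7}
  [4] c ⇒ ∅ (Q stuck)

abcc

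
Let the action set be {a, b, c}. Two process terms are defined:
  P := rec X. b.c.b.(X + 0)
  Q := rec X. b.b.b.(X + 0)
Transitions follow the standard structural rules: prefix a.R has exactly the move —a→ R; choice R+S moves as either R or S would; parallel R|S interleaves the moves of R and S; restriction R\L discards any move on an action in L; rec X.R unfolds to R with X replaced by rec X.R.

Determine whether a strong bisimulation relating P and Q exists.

LTS(P): 4 reachable states
  p0 = rec X. b.c.b.(X + 0) ⊢ -b-> p1
  p1 = c.b.((rec X. b.c.b.(X + 0)) + 0) ⊢ -c-> p2
  p2 = b.((rec X. b.c.b.(X + 0)) + 0) ⊢ -b-> p3
  p3 = (rec X. b.c.b.(X + 0)) + 0 ⊢ -b-> p1
LTS(Q): 4 reachable states
  q0 = rec X. b.b.b.(X + 0) ⊢ -b-> q1
  q1 = b.b.((rec X. b.b.b.(X + 0)) + 0) ⊢ -b-> q2
  q2 = b.((rec X. b.b.b.(X + 0)) + 0) ⊢ -b-> q3
  q3 = (rec X. b.b.b.(X + 0)) + 0 ⊢ -b-> q1
Bisimilarity quotient blocks:
  B0 = {p0, p3}
  B1 = {p1}
  B2 = {p2}
  B3 = {q0, q1, q2, q3}
p0 ∈ B0, q0 ∈ B3 → different blocks

P ≁ Q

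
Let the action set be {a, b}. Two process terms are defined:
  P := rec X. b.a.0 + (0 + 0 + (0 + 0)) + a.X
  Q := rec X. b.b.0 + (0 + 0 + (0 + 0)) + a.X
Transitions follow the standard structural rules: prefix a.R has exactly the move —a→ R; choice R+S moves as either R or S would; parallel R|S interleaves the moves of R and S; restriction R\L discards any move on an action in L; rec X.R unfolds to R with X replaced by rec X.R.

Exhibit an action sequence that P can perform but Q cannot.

LTS(P): 3 reachable states
  s0 = rec X. b.a.0 + (0 + 0 + (0 + 0)) + a.X :: —a→ s0, —b→ s1
  s1 = a.0 :: —a→ s2
  s2 = 0 :: (no moves)
LTS(Q): 3 reachable states
  t0 = rec X. b.b.0 + (0 + 0 + (0 + 0)) + a.X :: —a→ t0, —b→ t1
  t1 = b.0 :: —b→ t2
  t2 = 0 :: (no moves)
Executing ba from P (initial set {s0}):
  [1] b ⇒ {s1}
  [2] a ⇒ {s2}
  — P admits the full trace.
Executing ba from Q (initial set {t0}):
  [1] b ⇒ {t1}
  [2] a ⇒ no successor for Q

ba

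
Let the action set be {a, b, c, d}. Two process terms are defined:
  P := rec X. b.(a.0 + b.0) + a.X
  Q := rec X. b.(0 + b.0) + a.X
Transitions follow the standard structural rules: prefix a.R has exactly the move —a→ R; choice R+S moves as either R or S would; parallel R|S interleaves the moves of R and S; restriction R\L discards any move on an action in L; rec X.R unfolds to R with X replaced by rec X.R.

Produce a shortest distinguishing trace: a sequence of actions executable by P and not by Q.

P's transition system — 3 states:
  u0 = rec X. b.(a.0 + b.0) + a.X → --a--▸ u0, --b--▸ u1
  u1 = a.0 + b.0 → --a--▸ u2, --b--▸ u2
  u2 = 0 → deadlocked
Q's transition system — 3 states:
  v0 = rec X. b.(0 + b.0) + a.X → --a--▸ v0, --b--▸ v1
  v1 = 0 + b.0 → --b--▸ v2
  v2 = 0 → deadlocked
Run σ = ⟨ba⟩ on P: start {u0}
  step 1 (b): {u1}
  step 2 (a): {u2}
  — P admits the full trace.
Run σ = ⟨ba⟩ on Q: start {v0}
  step 1 (b): {v1}
  step 2 (a): ∅  — Q cannot continue

ba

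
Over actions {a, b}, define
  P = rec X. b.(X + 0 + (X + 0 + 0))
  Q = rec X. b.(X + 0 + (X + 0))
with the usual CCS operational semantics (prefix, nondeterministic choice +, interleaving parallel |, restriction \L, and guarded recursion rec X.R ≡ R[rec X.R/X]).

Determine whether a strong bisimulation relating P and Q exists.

P's transition system — 2 states:
  m0 = rec X. b.(X + 0 + (X + 0 + 0)) ⊢ —b→ m1
  m1 = (rec X. b.(X + 0 + (X + 0 + 0))) + 0 + ((rec X. b.(X + 0 + (X + 0 + 0))) + 0 + 0) ⊢ —b→ m1
Q's transition system — 2 states:
  n0 = rec X. b.(X + 0 + (X + 0)) ⊢ —b→ n1
  n1 = (rec X. b.(X + 0 + (X + 0))) + 0 + ((rec X. b.(X + 0 + (X + 0))) + 0) ⊢ —b→ n1
Coarsest stable partition (strong bisimilarity classes):
  B0 = {m0, m1, n0, n1}
m0 ∈ B0, n0 ∈ B0 → same block

YES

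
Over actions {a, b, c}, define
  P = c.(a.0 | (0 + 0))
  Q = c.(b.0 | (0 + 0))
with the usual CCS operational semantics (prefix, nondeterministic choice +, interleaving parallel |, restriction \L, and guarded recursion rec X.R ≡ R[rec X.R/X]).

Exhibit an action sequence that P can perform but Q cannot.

ca

Reachable graph of P (3 states):
  m0 = c.(a.0 | (0 + 0)) | -c-> m1
  m1 = a.0 | (0 + 0) | -a-> m2
  m2 = 0 | (0 + 0) | ∅
Reachable graph of Q (3 states):
  n0 = c.(b.0 | (0 + 0)) | -c-> n1
  n1 = b.0 | (0 + 0) | -b-> n2
  n2 = 0 | (0 + 0) | ∅
Run σ = ⟨ca⟩ on P: start {m0}
  step 1 (c): {m1}
  step 2 (a): {m2}
  ✓ P
Run σ = ⟨ca⟩ on Q: start {n0}
  step 1 (c): {n1}
  step 2 (a): ∅  — Q cannot continue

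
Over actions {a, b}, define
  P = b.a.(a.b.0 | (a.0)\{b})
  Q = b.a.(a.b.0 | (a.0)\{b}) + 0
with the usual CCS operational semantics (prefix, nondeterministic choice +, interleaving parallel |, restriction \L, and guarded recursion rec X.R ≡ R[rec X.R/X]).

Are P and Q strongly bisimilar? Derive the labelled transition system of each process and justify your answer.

YES

LTS(P): 8 reachable states
  m0 = b.a.(a.b.0 | (a.0)\{b}) has moves ··b··> m1
  m1 = a.(a.b.0 | (a.0)\{b}) has moves ··a··> m2
  m2 = a.b.0 | (a.0)\{b} has moves ··a··> m3, ··a··> m4
  m3 = a.b.0 | 0\{b} has moves ··a··> m5
  m4 = b.0 | (a.0)\{b} has moves ··a··> m5, ··b··> m6
  m5 = b.0 | 0\{b} has moves ··b··> m7
  m6 = 0 | (a.0)\{b} has moves ··a··> m7
  m7 = 0 | 0\{b} has moves ·
LTS(Q): 8 reachable states
  n0 = b.a.(a.b.0 | (a.0)\{b}) + 0 has moves ··b··> n1
  n1 = a.(a.b.0 | (a.0)\{b}) has moves ··a··> n2
  n2 = a.b.0 | (a.0)\{b} has moves ··a··> n3, ··a··> n4
  n3 = a.b.0 | 0\{b} has moves ··a··> n5
  n4 = b.0 | (a.0)\{b} has moves ··a··> n5, ··b··> n6
  n5 = b.0 | 0\{b} has moves ··b··> n7
  n6 = 0 | (a.0)\{b} has moves ··a··> n7
  n7 = 0 | 0\{b} has moves ·
Coarsest stable partition (strong bisimilarity classes):
  B0 = {m0, n0}
  B1 = {m1, n1}
  B2 = {m2, n2}
  B3 = {m3, n3}
  B4 = {m5, n5}
  B5 = {m7, n7}
  B6 = {m4, n4}
  B7 = {m6, n6}
m0 ∈ B0, n0 ∈ B0 → same block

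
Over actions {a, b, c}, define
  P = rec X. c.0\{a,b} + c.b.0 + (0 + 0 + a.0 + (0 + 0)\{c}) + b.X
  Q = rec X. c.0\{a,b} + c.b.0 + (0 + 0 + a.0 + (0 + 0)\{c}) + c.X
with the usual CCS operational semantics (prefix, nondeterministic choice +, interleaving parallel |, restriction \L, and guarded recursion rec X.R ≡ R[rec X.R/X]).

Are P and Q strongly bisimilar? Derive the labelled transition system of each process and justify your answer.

not bisimilar

P's transition system — 4 states:
  u0 = rec X. c.0\{a,b} + c.b.0 + (0 + 0 + a.0 + (0 + 0)\{c}) + b.X has moves —a→ u1, —b→ u0, —c→ u2, —c→ u3
  u1 = 0 has moves deadlocked
  u2 = 0\{a,b} has moves deadlocked
  u3 = b.0 has moves —b→ u1
Q's transition system — 4 states:
  v0 = rec X. c.0\{a,b} + c.b.0 + (0 + 0 + a.0 + (0 + 0)\{c}) + c.X has moves —a→ v1, —c→ v0, —c→ v2, —c→ v3
  v1 = 0 has moves deadlocked
  v2 = 0\{a,b} has moves deadlocked
  v3 = b.0 has moves —b→ v1
Partition-refinement fixed point:
  B0 = {u0}
  B1 = {u1, u2, v1, v2}
  B2 = {u3, v3}
  B3 = {v0}
u0 ∈ B0, v0 ∈ B3 → different blocks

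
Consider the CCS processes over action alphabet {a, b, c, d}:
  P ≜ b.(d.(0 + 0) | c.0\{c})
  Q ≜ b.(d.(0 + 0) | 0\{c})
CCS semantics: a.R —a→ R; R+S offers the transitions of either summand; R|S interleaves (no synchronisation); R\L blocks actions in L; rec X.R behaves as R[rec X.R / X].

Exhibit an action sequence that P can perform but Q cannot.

P's transition system — 5 states:
  s0 = b.(d.(0 + 0) | c.0\{c}) :: —b→ s1
  s1 = d.(0 + 0) | c.0\{c} :: —c→ s2, —d→ s3
  s2 = d.(0 + 0) | 0\{c} :: —d→ s4
  s3 = (0 + 0) | c.0\{c} :: —c→ s4
  s4 = (0 + 0) | 0\{c} :: (no moves)
Q's transition system — 3 states:
  t0 = b.(d.(0 + 0) | 0\{c}) :: —b→ t1
  t1 = d.(0 + 0) | 0\{c} :: —d→ t2
  t2 = (0 + 0) | 0\{c} :: (no moves)
Executing bc from P (initial set {s0}):
  [1] b ⇒ {s1}
  [2] c ⇒ {s2}
  — P admits the full trace.
Executing bc from Q (initial set {t0}):
  [1] b ⇒ {t1}
  [2] c ⇒ ∅  — Q cannot continue

bc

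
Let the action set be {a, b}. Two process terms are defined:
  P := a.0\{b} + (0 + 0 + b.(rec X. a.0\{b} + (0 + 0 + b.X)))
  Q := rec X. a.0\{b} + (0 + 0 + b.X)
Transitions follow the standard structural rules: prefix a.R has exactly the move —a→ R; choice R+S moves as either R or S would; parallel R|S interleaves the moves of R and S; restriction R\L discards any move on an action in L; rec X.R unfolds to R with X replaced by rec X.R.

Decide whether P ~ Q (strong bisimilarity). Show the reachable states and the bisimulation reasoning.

Reachable graph of P (3 states):
  m0 = a.0\{b} + (0 + 0 + b.(rec X. a.0\{b} + (0 + 0 + b.X))) :: --a--▸ m1, --b--▸ m2
  m1 = 0\{b} :: (no moves)
  m2 = rec X. a.0\{b} + (0 + 0 + b.X) :: --a--▸ m1, --b--▸ m2
Reachable graph of Q (2 states):
  n0 = rec X. a.0\{b} + (0 + 0 + b.X) :: --a--▸ n1, --b--▸ n0
  n1 = 0\{b} :: (no moves)
Coarsest stable partition (strong bisimilarity classes):
  B0 = {m0, m2, n0}
  B1 = {m1, n1}
m0 ∈ B0, n0 ∈ B0 → same block

YES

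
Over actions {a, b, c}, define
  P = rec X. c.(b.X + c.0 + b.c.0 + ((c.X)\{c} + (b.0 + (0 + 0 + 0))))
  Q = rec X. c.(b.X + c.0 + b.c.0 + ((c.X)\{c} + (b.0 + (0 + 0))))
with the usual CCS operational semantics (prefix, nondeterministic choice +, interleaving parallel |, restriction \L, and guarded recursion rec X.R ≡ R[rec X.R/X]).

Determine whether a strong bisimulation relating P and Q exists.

Reachable graph of P (4 states):
  m0 = rec X. c.(b.X + c.0 + b.c.0 + ((c.X)\{c} + (b.0 + (0 + 0 + 0)))) has moves =c=> m1
  m1 = b.(rec X. c.(b.X + c.0 + b.c.0 + ((c.X)\{c} + (b.0 + (0 + 0 + 0))))) + c.0 + b.c.0 + ((c.(rec X. c.(b.X + c.0 + b.c.0 + ((c.X)\{c} + (b.0 + (0 + 0 + 0))))))\{c} + (b.0 + (0 + 0 + 0))) has moves =b=> m0, =b=> m2, =b=> m3, =c=> m2
  m2 = 0 has moves (no moves)
  m3 = c.0 has moves =c=> m2
Reachable graph of Q (4 states):
  n0 = rec X. c.(b.X + c.0 + b.c.0 + ((c.X)\{c} + (b.0 + (0 + 0)))) has moves =c=> n1
  n1 = b.(rec X. c.(b.X + c.0 + b.c.0 + ((c.X)\{c} + (b.0 + (0 + 0))))) + c.0 + b.c.0 + ((c.(rec X. c.(b.X + c.0 + b.c.0 + ((c.X)\{c} + (b.0 + (0 + 0))))))\{c} + (b.0 + (0 + 0))) has moves =b=> n0, =b=> n2, =b=> n3, =c=> n2
  n2 = 0 has moves (no moves)
  n3 = c.0 has moves =c=> n2
Bisimilarity quotient blocks:
  B0 = {m0, n0}
  B1 = {m1, n1}
  B2 = {m3, n3}
  B3 = {m2, n2}
m0 ∈ B0, n0 ∈ B0 → same block

P ~ Q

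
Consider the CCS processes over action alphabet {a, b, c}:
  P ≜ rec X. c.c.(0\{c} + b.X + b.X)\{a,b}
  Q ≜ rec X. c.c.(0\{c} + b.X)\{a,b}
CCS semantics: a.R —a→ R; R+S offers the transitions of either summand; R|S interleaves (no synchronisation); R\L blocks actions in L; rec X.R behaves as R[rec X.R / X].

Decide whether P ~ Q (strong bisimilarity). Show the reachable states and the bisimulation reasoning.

LTS(P): 3 reachable states
  p0 = rec X. c.c.(0\{c} + b.X + b.X)\{a,b} | --c--▸ p1
  p1 = c.(0\{c} + b.(rec X. c.c.(0\{c} + b.X + b.X)\{a,b}) + b.(rec X. c.c.(0\{c} + b.X + b.X)\{a,b}))\{a,b} | --c--▸ p2
  p2 = (0\{c} + b.(rec X. c.c.(0\{c} + b.X + b.X)\{a,b}) + b.(rec X. c.c.(0\{c} + b.X + b.X)\{a,b}))\{a,b} | (no moves)
LTS(Q): 3 reachable states
  q0 = rec X. c.c.(0\{c} + b.X)\{a,b} | --c--▸ q1
  q1 = c.(0\{c} + b.(rec X. c.c.(0\{c} + b.X)\{a,b}))\{a,b} | --c--▸ q2
  q2 = (0\{c} + b.(rec X. c.c.(0\{c} + b.X)\{a,b}))\{a,b} | (no moves)
Partition-refinement fixed point:
  B0 = {p0, q0}
  B1 = {p1, q1}
  B2 = {p2, q2}
p0 ∈ B0, q0 ∈ B0 → same block

bisimilar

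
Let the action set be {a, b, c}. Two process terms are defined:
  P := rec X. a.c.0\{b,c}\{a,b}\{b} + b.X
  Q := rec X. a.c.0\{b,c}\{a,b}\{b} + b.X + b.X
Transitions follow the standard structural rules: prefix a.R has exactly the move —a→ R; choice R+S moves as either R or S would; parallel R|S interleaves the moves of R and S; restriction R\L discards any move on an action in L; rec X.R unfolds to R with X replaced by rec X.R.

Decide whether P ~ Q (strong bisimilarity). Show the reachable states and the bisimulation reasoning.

LTS(P): 3 reachable states
  p0 = rec X. a.c.0\{b,c}\{a,b}\{b} + b.X ⊢ -a-> p1, -b-> p0
  p1 = c.0\{b,c}\{a,b}\{b} ⊢ -c-> p2
  p2 = 0\{b,c}\{a,b}\{b} ⊢ deadlocked
LTS(Q): 3 reachable states
  q0 = rec X. a.c.0\{b,c}\{a,b}\{b} + b.X + b.X ⊢ -a-> q1, -b-> q0
  q1 = c.0\{b,c}\{a,b}\{b} ⊢ -c-> q2
  q2 = 0\{b,c}\{a,b}\{b} ⊢ deadlocked
Partition-refinement fixed point:
  B0 = {p0, q0}
  B1 = {p1, q1}
  B2 = {p2, q2}
p0 ∈ B0, q0 ∈ B0 → same block

bisimilar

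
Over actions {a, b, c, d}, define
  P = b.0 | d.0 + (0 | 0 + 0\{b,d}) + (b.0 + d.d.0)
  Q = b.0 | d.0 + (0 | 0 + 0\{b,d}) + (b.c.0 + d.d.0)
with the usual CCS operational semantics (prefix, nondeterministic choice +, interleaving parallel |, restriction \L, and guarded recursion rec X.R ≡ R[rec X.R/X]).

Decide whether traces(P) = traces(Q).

P's transition system — 6 states:
  p0 = b.0 | d.0 + (0 | 0 + 0\{b,d}) + (b.0 + d.d.0) :: ··b··> p1, ··b··> p2, ··d··> p3, ··d··> p4
  p1 = 0 :: stopped
  p2 = 0 | d.0 :: ··d··> p5
  p3 = b.0 | 0 :: ··b··> p5
  p4 = d.0 :: ··d··> p1
  p5 = 0 | 0 :: stopped
Q's transition system — 7 states:
  q0 = b.0 | d.0 + (0 | 0 + 0\{b,d}) + (b.c.0 + d.d.0) :: ··b··> q1, ··b··> q2, ··d··> q3, ··d··> q4
  q1 = 0 | d.0 :: ··d··> q5
  q2 = c.0 :: ··c··> q6
  q3 = b.0 | 0 :: ··b··> q5
  q4 = d.0 :: ··d··> q6
  q5 = 0 | 0 :: stopped
  q6 = 0 :: stopped
Executing bc from Q (initial set {q0}):
  [1] b ⇒ {q1, q2}
  [2] c ⇒ {q6}
  — Q admits the full trace.
Executing bc from P (initial set {p0}):
  [1] b ⇒ {p1, p2}
  [2] c ⇒ no successor for P

trace-distinct — witness ⟨bc⟩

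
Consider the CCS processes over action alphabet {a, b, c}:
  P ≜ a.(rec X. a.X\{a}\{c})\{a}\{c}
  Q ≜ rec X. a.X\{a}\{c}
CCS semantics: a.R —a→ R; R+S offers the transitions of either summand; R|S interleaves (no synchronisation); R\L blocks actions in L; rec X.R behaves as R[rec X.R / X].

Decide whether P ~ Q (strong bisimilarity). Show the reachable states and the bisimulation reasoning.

Reachable graph of P (2 states):
  m0 = a.(rec X. a.X\{a}\{c})\{a}\{c} ⊢ ··a··> m1
  m1 = (rec X. a.X\{a}\{c})\{a}\{c} ⊢ (no moves)
Reachable graph of Q (2 states):
  n0 = rec X. a.X\{a}\{c} ⊢ ··a··> n1
  n1 = (rec X. a.X\{a}\{c})\{a}\{c} ⊢ (no moves)
Partition-refinement fixed point:
  B0 = {m0, n0}
  B1 = {m1, n1}
m0 ∈ B0, n0 ∈ B0 → same block

P ~ Q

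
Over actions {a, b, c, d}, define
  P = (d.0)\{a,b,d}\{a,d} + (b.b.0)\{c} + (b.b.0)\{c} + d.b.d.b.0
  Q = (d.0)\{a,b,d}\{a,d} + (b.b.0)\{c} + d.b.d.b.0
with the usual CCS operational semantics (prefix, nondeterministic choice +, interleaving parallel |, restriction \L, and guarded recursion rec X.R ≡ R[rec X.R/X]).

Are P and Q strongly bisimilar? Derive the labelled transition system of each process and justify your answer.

Reachable graph of P (7 states):
  u0 = (d.0)\{a,b,d}\{a,d} + (b.b.0)\{c} + (b.b.0)\{c} + d.b.d.b.0 :: =b=> u1, =d=> u2
  u1 = (b.0)\{c} :: =b=> u3
  u2 = b.d.b.0 :: =b=> u4
  u3 = 0\{c} :: ·
  u4 = d.b.0 :: =d=> u5
  u5 = b.0 :: =b=> u6
  u6 = 0 :: ·
Reachable graph of Q (7 states):
  v0 = (d.0)\{a,b,d}\{a,d} + (b.b.0)\{c} + d.b.d.b.0 :: =b=> v1, =d=> v2
  v1 = (b.0)\{c} :: =b=> v3
  v2 = b.d.b.0 :: =b=> v4
  v3 = 0\{c} :: ·
  v4 = d.b.0 :: =d=> v5
  v5 = b.0 :: =b=> v6
  v6 = 0 :: ·
Bisimilarity quotient blocks:
  B0 = {u0, v0}
  B1 = {u1, u5, v1, v5}
  B2 = {u3, u6, v3, v6}
  B3 = {u2, v2}
  B4 = {u4, v4}
u0 ∈ B0, v0 ∈ B0 → same block

bisimilar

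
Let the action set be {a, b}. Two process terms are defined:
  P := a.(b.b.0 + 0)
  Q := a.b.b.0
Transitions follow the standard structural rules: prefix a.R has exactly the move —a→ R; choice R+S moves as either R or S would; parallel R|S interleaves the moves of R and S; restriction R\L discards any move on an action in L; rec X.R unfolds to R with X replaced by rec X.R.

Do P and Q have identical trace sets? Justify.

YES

Reachable graph of P (4 states):
  s0 = a.(b.b.0 + 0) ⊢ -a-> s1
  s1 = b.b.0 + 0 ⊢ -b-> s2
  s2 = b.0 ⊢ -b-> s3
  s3 = 0 ⊢ stopped
Reachable graph of Q (4 states):
  t0 = a.b.b.0 ⊢ -a-> t1
  t1 = b.b.0 ⊢ -b-> t2
  t2 = b.0 ⊢ -b-> t3
  t3 = 0 ⊢ stopped
Partition-refinement fixed point:
  B0 = {s0, t0}
  B1 = {s1, t1}
  B2 = {s2, t2}
  B3 = {s3, t3}
s0 ∈ B0, t0 ∈ B0 → same block
Bisimilar ⇒ trace-equivalent.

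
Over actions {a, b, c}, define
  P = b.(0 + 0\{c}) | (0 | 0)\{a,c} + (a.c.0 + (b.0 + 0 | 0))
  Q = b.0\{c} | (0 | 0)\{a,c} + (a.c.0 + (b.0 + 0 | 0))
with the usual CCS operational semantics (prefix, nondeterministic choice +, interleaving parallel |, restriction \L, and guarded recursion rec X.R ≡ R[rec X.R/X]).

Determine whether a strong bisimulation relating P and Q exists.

P ~ Q

Reachable graph of P (4 states):
  m0 = b.(0 + 0\{c}) | (0 | 0)\{a,c} + (a.c.0 + (b.0 + 0 | 0)) :: -a-> m1, -b-> m2, -b-> m3
  m1 = c.0 :: -c-> m3
  m2 = (0 + 0\{c}) | (0 | 0)\{a,c} :: (no moves)
  m3 = 0 :: (no moves)
Reachable graph of Q (4 states):
  n0 = b.0\{c} | (0 | 0)\{a,c} + (a.c.0 + (b.0 + 0 | 0)) :: -a-> n1, -b-> n2, -b-> n3
  n1 = c.0 :: -c-> n2
  n2 = 0 :: (no moves)
  n3 = 0\{c} | (0 | 0)\{a,c} :: (no moves)
Coarsest stable partition (strong bisimilarity classes):
  B0 = {m0, n0}
  B1 = {m2, m3, n2, n3}
  B2 = {m1, n1}
m0 ∈ B0, n0 ∈ B0 → same block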